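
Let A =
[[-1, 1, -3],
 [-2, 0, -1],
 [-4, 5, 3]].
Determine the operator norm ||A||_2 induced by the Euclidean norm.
||A||_2 ≈ 7.1103 (= sqrt(largest eigenvalue of A^T A))

||A||_2 = sigma_max(A) = sqrt(lambda_max(A^T A)). Form the symmetric matrix M = A^T A =
[[21, -21, -7],
 [-21, 26, 12],
 [-7, 12, 19]].
Its characteristic polynomial (trace, sum of principal 2x2 minors, determinant of M give the coefficients) is
  p(λ) = det(λ I - M) = λ^3 - 66λ^2 + 805λ - 1225.
No integer candidate from the rational root theorem (±divisors of 1225) is a root, so the roots are irrational. The cubic discriminant is Δ = 458425625 > 0, so there are three distinct real roots. p(1) = -485 and p(2) = 129 have opposite signs, so a root lies in (1, 2); Newton's method refines it to λ ≈ 1.7724. p(13) = 283 and p(14) = -147 have opposite signs, so a root lies in (13, 14); Newton's method refines it to λ ≈ 13.6711. p(50) = -975 and p(51) = 815 have opposite signs, so a root lies in (50, 51); Newton's method refines it to λ ≈ 50.5565. Check (Vieta): the three roots sum to 66, matching tr M = 66.
So the eigenvalues of A^T A are ≈ 1.7724, 13.6711, 50.5565 (all ≥ 0, as they must be for A^T A). The largest is λ_max ≈ 50.5565, hence ||A||_2 = sqrt(λ_max) ≈ 7.1103.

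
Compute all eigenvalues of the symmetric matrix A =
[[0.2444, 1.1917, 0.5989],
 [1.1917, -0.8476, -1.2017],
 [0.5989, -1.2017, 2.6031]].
sigma(A) ≈ {-2, 1, 3}

A is real symmetric, so its spectrum consists of real eigenvalues. Expanding the characteristic polynomial of the displayed matrix gives
  det(λ I - A) = p(λ) = λ^3 + (-2)λ^2 + (-5)λ + (6).
Solving p(λ) = 0 yields eigenvalues ≈ -2, 1, 3. (A is shown rounded to 4 decimals, so these recover the underlying integer eigenvalues to within that precision.)
Verification: the trace of A = 2 equals the sum of eigenvalues 2, and det(A) ≈ -6.0003 matches the eigenvalue product -6.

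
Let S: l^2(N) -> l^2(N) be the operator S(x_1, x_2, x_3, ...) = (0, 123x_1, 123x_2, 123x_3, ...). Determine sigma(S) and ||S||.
sigma(S) = closed disk {z in C : |z| ≤ 123}; ||S|| = 123

Note S = 123·U where U is the unit right shift (U x)_k = x_{k-1} (with x_0 := 0); so ||S|| = 123||U|| and sigma(S) = 123·sigma(U). ||S x||^2 = sum_{k≥1} |123x_k|^2 = 15129||x||^2, so ||S|| = 123 and sigma(S) ⊂ {|z| ≤ 123}. For any |lambda| < 123, the equation (S - lambda I) x = 0 forces x_1 = 0, then 123x_k = lambda x_{k+1} ⇒ x = 0, so S has no eigenvalues. But (S - lambda I) is not surjective for |lambda| < 123: solving (S - lambda I) x = e_1 would require x_n proportional to (lambda/123)^(-n), which is not in l^2. So every |lambda| < 123 lies in the residual spectrum. The boundary |lambda| = 123 is in the approximate point spectrum (the spectrum is closed). Hence sigma(S) is the closed disk of radius 123.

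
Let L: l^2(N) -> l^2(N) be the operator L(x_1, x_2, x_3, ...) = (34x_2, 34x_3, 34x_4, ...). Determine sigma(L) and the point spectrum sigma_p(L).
sigma(L) = closed disk {z in C : |z| ≤ 34}; sigma_p(L) = open disk {z in C : |z| < 34}

Note L = 34·V where V is the unit left shift (V x)_k = x_{k+1}; so sigma(L) = 34·sigma(V) and ||L|| = 34||V||. ||L x||^2 = 1156sum_{k≥2} |x_k|^2 ≤ 1156||x||^2, with equality on {x : x_1 = 0}, so ||L|| = 34. For any lambda with |lambda| < 34, set r = lambda/34 (|r| < 1); the vector x = (1, r, r^2, ...) is in l^2 and satisfies L x = 34(r, r^2, ...) = lambda x, so lambda is an eigenvalue. On the boundary |lambda| = 34 the geometric series diverges, so no l^2 eigenvector exists, but these lambda lie in the approximate point spectrum. Hence sigma(L) is the closed disk of radius 34 and sigma_p(L) is the open disk.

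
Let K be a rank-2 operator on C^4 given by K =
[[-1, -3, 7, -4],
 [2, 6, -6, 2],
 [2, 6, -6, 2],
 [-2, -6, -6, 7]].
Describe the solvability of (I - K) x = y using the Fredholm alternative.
(I - K) is invertible (det(I - K) = -4 ≠ 0), so for every y in C^4 the equation (I - K) x = y has a unique solution.

K has rank 2 and factors as K = U V^T = u1 v1^T + u2 v2^T with u1 = (1, 0, 0, -3), v1 = (1, 3, 1, -2), u2 = (2, -2, -2, -1), v2 = (-1, -3, 3, -1) (multiplying out reproduces the displayed K). The nonzero eigenvalues of U V^T coincide with those of the 2 x 2 matrix G = V^T U = [[v1·u1, v1·u2], [v2·u1, v2·u2]] = [[7, -4], [2, -1]], and by the Sylvester determinant identity det(I_4 - U V^T) = det(I_2 - V^T U) = det([[-6, 4], [-2, 2]]) = (-6)(2) - (4)(-2) = -4. (Direct check: I - K =
[[2, 3, -7, 4],
 [-2, -5, 6, -2],
 [-2, -6, 7, -2],
 [2, 6, 6, -6]]
has determinant -4.) The finite-dimensional Fredholm alternative says: either (I - K) is invertible, or ker(I - K) ≠ {0} and then range(I - K) = ker((I - K)^*)^⊥, with dim ker(I - K) = dim ker((I - K)^*). Since det(I - K) ≠ 0, 1 is not an eigenvalue of K and ker(I - K) = {0}, so we are in the first case: for every y there is a unique x = (I - K)^(-1) y. (Explicitly, by the Woodbury identity, (I - U V^T)^(-1) = I + U (I_2 - G)^(-1) V^T.)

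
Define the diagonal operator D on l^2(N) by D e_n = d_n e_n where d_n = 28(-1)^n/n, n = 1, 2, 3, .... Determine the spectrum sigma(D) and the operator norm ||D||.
sigma(D) = {28(-1)^n/n : n ≥ 1} ∪ {0}; ||D|| = 28

A bounded diagonal operator on l^2 with diagonal entries d_n has spectrum equal to the closure of {d_n : n ≥ 1}: every d_n is an eigenvalue (with eigenvector e_n), so {d_n} ⊂ sigma(D); the spectrum is closed, so its closure is too; and for lambda not in the closure, (D - lambda I) has bounded inverse (the diagonal entries 1/(d_n - lambda) are bounded). For our sequence d_n = 28(-1)^n/n, n = 1, 2, 3, ...:
  - {d_n} = {28(-1)^n/n : n ≥ 1}; the only limit point is 0
  - closure = {28(-1)^n/n : n ≥ 1} ∪ {0}
For the norm: a diagonal operator has ||D|| = sup_n |d_n|. Here |d_n| = 28/n is decreasing, so sup_n |d_n| = |d_1| = 28. So ||D|| = 28.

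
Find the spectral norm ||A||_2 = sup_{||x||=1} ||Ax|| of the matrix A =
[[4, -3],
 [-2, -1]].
||A||_2 = sqrt((30 + sqrt(500))/2) ≈ 5.1167 (= sqrt(largest eigenvalue of A^T A))

||A||_2 = sigma_max(A) = sqrt(lambda_max(A^T A)). Form the symmetric matrix M = A^T A =
[[20, -10],
 [-10, 10]].
Its characteristic polynomial (trace, determinant of M give the coefficients) is
  p(λ) = det(λ I - M) = λ^2 - 30λ + 100.
For λ^2 - 30λ + 100 the discriminant is 500. It is nonnegative but not a perfect square, so the roots are real and irrational: λ = (30 ± sqrt(500))/2 ≈ 26.1803, 3.8197.
So the eigenvalues of A^T A are ≈ 3.8197, 26.1803 (all ≥ 0, as they must be for A^T A). The largest is λ_max = (30 + sqrt(500))/2 ≈ 26.1803, hence ||A||_2 = sqrt(λ_max) = sqrt((30 + sqrt(500))/2) ≈ 5.1167.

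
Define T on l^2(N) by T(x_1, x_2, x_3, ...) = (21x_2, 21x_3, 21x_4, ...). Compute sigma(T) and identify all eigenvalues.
sigma(T) = closed disk {z in C : |z| ≤ 21}; sigma_p(T) = open disk {z in C : |z| < 21}

Note T = 21·V where V is the unit left shift (V x)_k = x_{k+1}; so sigma(T) = 21·sigma(V) and ||T|| = 21||V||. ||T x||^2 = 441sum_{k≥2} |x_k|^2 ≤ 441||x||^2, with equality on {x : x_1 = 0}, so ||T|| = 21. For any lambda with |lambda| < 21, set r = lambda/21 (|r| < 1); the vector x = (1, r, r^2, ...) is in l^2 and satisfies T x = 21(r, r^2, ...) = lambda x, so lambda is an eigenvalue. On the boundary |lambda| = 21 the geometric series diverges, so no l^2 eigenvector exists, but these lambda lie in the approximate point spectrum. Hence sigma(T) is the closed disk of radius 21 and sigma_p(T) is the open disk.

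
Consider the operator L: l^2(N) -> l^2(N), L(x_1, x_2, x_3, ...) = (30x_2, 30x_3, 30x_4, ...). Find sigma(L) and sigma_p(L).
sigma(L) = closed disk {z in C : |z| ≤ 30}; sigma_p(L) = open disk {z in C : |z| < 30}

Note L = 30·V where V is the unit left shift (V x)_k = x_{k+1}; so sigma(L) = 30·sigma(V) and ||L|| = 30||V||. ||L x||^2 = 900sum_{k≥2} |x_k|^2 ≤ 900||x||^2, with equality on {x : x_1 = 0}, so ||L|| = 30. For any lambda with |lambda| < 30, set r = lambda/30 (|r| < 1); the vector x = (1, r, r^2, ...) is in l^2 and satisfies L x = 30(r, r^2, ...) = lambda x, so lambda is an eigenvalue. On the boundary |lambda| = 30 the geometric series diverges, so no l^2 eigenvector exists, but these lambda lie in the approximate point spectrum. Hence sigma(L) is the closed disk of radius 30 and sigma_p(L) is the open disk.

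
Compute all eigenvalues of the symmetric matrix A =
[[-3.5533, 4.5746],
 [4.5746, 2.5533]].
sigma(A) ≈ {-6, 5}

A is real symmetric, so its spectrum consists of real eigenvalues. Expanding the characteristic polynomial of the displayed matrix gives
  det(λ I - A) = p(λ) = λ^2 + (1)λ + (-30).
Solving p(λ) = 0 yields eigenvalues ≈ -6, 5. (A is shown rounded to 4 decimals, so these recover the underlying integer eigenvalues to within that precision.)
Verification: the trace of A = -1 equals the sum of eigenvalues -1, and det(A) ≈ -29.9996 matches the eigenvalue product -30.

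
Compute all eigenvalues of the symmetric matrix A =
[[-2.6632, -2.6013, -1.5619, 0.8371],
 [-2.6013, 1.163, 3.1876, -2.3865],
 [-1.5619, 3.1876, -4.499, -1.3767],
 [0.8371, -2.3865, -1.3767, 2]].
sigma(A) ≈ {-6, -4, 0, 6}

A is real symmetric, so its spectrum consists of real eigenvalues. Expanding the characteristic polynomial of the displayed matrix gives
  det(λ I - A) = p(λ) = λ^4 + (4)λ^3 + (-36)λ^2 + (-143.9979)λ + (0.0096).
Solving p(λ) = 0 yields eigenvalues ≈ -6, -4, 0, 6. (A is shown rounded to 4 decimals, so these recover the underlying integer eigenvalues to within that precision.)
Verification: the trace of A = -4 equals the sum of eigenvalues -4, and det(A) ≈ 0.0096 matches the eigenvalue product 0.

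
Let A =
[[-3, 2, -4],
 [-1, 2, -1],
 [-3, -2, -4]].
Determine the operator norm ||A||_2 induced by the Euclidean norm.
||A||_2 ≈ 7.222 (= sqrt(largest eigenvalue of A^T A))

||A||_2 = sigma_max(A) = sqrt(lambda_max(A^T A)). Form the symmetric matrix M = A^T A =
[[19, -2, 25],
 [-2, 12, -2],
 [25, -2, 33]].
Its characteristic polynomial (trace, sum of principal 2x2 minors, determinant of M give the coefficients) is
  p(λ) = det(λ I - M) = λ^3 - 64λ^2 + 618λ - 16.
No integer candidate from the rational root theorem (±divisors of 16) is a root, so the roots are irrational. The cubic discriminant is Δ = 614851424 > 0, so there are three distinct real roots. p(0) = -16 and p(1) = 539 have opposite signs, so a root lies in (0, 1); Newton's method refines it to λ ≈ 0.026. p(11) = 369 and p(12) = -88 have opposite signs, so a root lies in (11, 12); Newton's method refines it to λ ≈ 11.817. p(52) = -328 and p(53) = 1839 have opposite signs, so a root lies in (52, 53); Newton's method refines it to λ ≈ 52.1571. Check (Vieta): the three roots sum to 64, matching tr M = 64.
So the eigenvalues of A^T A are ≈ 0.026, 11.817, 52.1571 (all ≥ 0, as they must be for A^T A). The largest is λ_max ≈ 52.1571, hence ||A||_2 = sqrt(λ_max) ≈ 7.222.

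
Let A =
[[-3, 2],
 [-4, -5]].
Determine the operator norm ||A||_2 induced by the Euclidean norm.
||A||_2 = sqrt((54 + sqrt(800))/2) ≈ 6.4142 (= sqrt(largest eigenvalue of A^T A))

||A||_2 = sigma_max(A) = sqrt(lambda_max(A^T A)). Form the symmetric matrix M = A^T A =
[[25, 14],
 [14, 29]].
Its characteristic polynomial (trace, determinant of M give the coefficients) is
  p(λ) = det(λ I - M) = λ^2 - 54λ + 529.
For λ^2 - 54λ + 529 the discriminant is 800. It is nonnegative but not a perfect square, so the roots are real and irrational: λ = (54 ± sqrt(800))/2 ≈ 41.1421, 12.8579.
So the eigenvalues of A^T A are ≈ 12.8579, 41.1421 (all ≥ 0, as they must be for A^T A). The largest is λ_max = (54 + sqrt(800))/2 ≈ 41.1421, hence ||A||_2 = sqrt(λ_max) = sqrt((54 + sqrt(800))/2) ≈ 6.4142.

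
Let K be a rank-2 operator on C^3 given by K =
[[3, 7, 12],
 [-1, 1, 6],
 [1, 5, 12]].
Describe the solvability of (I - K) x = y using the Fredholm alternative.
(I - K) is invertible (det(I - K) = 1 ≠ 0), so for every y in C^3 the equation (I - K) x = y has a unique solution.

K has rank 2 and factors as K = U V^T = u1 v1^T + u2 v2^T with u1 = (-1, -3, -3), v1 = (0, -1, -3), u2 = (3, -1, 1), v2 = (1, 2, 3) (multiplying out reproduces the displayed K). The nonzero eigenvalues of U V^T coincide with those of the 2 x 2 matrix G = V^T U = [[v1·u1, v1·u2], [v2·u1, v2·u2]] = [[12, -2], [-16, 4]], and by the Sylvester determinant identity det(I_3 - U V^T) = det(I_2 - V^T U) = det([[-11, 2], [16, -3]]) = (-11)(-3) - (2)(16) = 1. (Direct check: I - K =
[[-2, -7, -12],
 [1, 0, -6],
 [-1, -5, -11]]
has determinant 1.) The finite-dimensional Fredholm alternative says: either (I - K) is invertible, or ker(I - K) ≠ {0} and then range(I - K) = ker((I - K)^*)^⊥, with dim ker(I - K) = dim ker((I - K)^*). Since det(I - K) ≠ 0, 1 is not an eigenvalue of K and ker(I - K) = {0}, so we are in the first case: for every y there is a unique x = (I - K)^(-1) y. (Explicitly, by the Woodbury identity, (I - U V^T)^(-1) = I + U (I_2 - G)^(-1) V^T.)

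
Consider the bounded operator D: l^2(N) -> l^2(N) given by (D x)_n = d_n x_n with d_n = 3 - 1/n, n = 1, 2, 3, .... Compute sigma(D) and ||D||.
sigma(D) = {3 - 1/n : n ≥ 1} ∪ {3}; ||D|| = 3

A bounded diagonal operator on l^2 with diagonal entries d_n has spectrum equal to the closure of {d_n : n ≥ 1}: every d_n is an eigenvalue (with eigenvector e_n), so {d_n} ⊂ sigma(D); the spectrum is closed, so its closure is too; and for lambda not in the closure, (D - lambda I) has bounded inverse (the diagonal entries 1/(d_n - lambda) are bounded). For our sequence d_n = 3 - 1/n, n = 1, 2, 3, ...:
  - {d_n} = {3 - 1/n : n ≥ 1}; the only limit point is 3
  - closure = {3 - 1/n : n ≥ 1} ∪ {3}
For the norm: a diagonal operator has ||D|| = sup_n |d_n|. Here d_n = 3 - 1/n increases monotonically from d_1 = 2 toward 3, with all terms in [2, 3); so sup_n |d_n| = 3 (the supremum is the limit, not attained). So ||D|| = 3.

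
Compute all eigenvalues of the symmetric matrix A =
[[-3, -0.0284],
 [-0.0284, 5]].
sigma(A) ≈ {-3, 5}

A is real symmetric, so its spectrum consists of real eigenvalues. Expanding the characteristic polynomial of the displayed matrix gives
  det(λ I - A) = p(λ) = λ^2 + (-2)λ + (-15).
Solving p(λ) = 0 yields eigenvalues ≈ -3, 5. (A is shown rounded to 4 decimals, so these recover the underlying integer eigenvalues to within that precision.)
Verification: the trace of A = 2 equals the sum of eigenvalues 2, and det(A) ≈ -15.0000 matches the eigenvalue product -15.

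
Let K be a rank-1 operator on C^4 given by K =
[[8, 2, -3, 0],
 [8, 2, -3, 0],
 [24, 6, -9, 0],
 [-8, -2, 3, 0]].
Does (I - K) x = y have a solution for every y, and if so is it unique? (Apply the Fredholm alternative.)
(I - K) is singular (det(I - K) = 0, i.e. 1 ∈ sigma(K)). (I - K) x = y is solvable iff y ⊥ ker((I - K)^*) = span{(8, 2, -3, 0)}, i.e. iff 8y_1 + 2y_2 - 3y_3 = 0. When solvable, the solutions are x = y + c·(1, 1, 3, -1), c arbitrary (ker(I - K) = span{(1, 1, 3, -1)}, dimension 1).

K has rank 1, so it is an outer product K = u v^T: every row of K is a multiple of one row vector. Reading off the entries, u = (1, 1, 3, -1) and v = (8, 2, -3, 0) (row i of K equals u_i·v^T). A rank-one matrix u v^T satisfies K u = u (v·u) and kills the (3)-dimensional subspace v^⊥, so its characteristic polynomial is lambda^3 (lambda - v·u) with v·u = tr K = 1. Hence the eigenvalues of I - K are 1 (multiplicity 3) and 1 - (1) = 0, so det(I - K) = 0. (Direct check: I - K =
[[-7, -2, 3, 0],
 [-8, -1, 3, 0],
 [-24, -6, 10, 0],
 [8, 2, -3, 1]]
has determinant 0.) So 1 is an eigenvalue of K and (I - K) is not invertible. The finite-dimensional Fredholm alternative says: either (I - K) is invertible, or ker(I - K) ≠ {0} and then range(I - K) = ker((I - K)^*)^⊥, with dim ker(I - K) = dim ker((I - K)^*). We are in the second case, so we need both kernels. Kernel of I - K: (I - K) u = u - u (v·u) = u - u = 0, so ker(I - K) = span{u} = span{(1, 1, 3, -1)} (it is exactly 1-dimensional because rank(I - K) = 3). Kernel of the adjoint: K is real, so (I - K)^* = I - K^T = I - v u^T, and (I - v u^T) v = v - v (u·v) = 0; hence ker((I - K)^*) = span{v} = span{(8, 2, -3, 0)}. Therefore (I - K) x = y is solvable iff <y, v> = 0, i.e. iff 8y_1 + 2y_2 - 3y_3 = 0. When this holds, K y = u (v·y) = 0, so (I - K) y = y and x = y is a particular solution; the full solution set is the line x = y + c·u = y + c·(1, 1, 3, -1), c ∈ C.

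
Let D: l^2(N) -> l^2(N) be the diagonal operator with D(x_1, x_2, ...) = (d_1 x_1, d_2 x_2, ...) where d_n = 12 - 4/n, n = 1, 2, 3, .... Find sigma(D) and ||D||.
sigma(D) = {12 - 4/n : n ≥ 1} ∪ {12}; ||D|| = 12

A bounded diagonal operator on l^2 with diagonal entries d_n has spectrum equal to the closure of {d_n : n ≥ 1}: every d_n is an eigenvalue (with eigenvector e_n), so {d_n} ⊂ sigma(D); the spectrum is closed, so its closure is too; and for lambda not in the closure, (D - lambda I) has bounded inverse (the diagonal entries 1/(d_n - lambda) are bounded). For our sequence d_n = 12 - 4/n, n = 1, 2, 3, ...:
  - {d_n} = {12 - 4/n : n ≥ 1}; the only limit point is 12
  - closure = {12 - 4/n : n ≥ 1} ∪ {12}
For the norm: a diagonal operator has ||D|| = sup_n |d_n|. Here d_n = 12 - 4/n increases monotonically from d_1 = 8 toward 12, with all terms in [8, 12); so sup_n |d_n| = 12 (the supremum is the limit, not attained). So ||D|| = 12.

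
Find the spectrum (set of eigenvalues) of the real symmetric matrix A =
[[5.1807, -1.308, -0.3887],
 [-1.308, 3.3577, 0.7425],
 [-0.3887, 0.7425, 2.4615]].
sigma(A) ≈ {2, 3, 6}

A is real symmetric, so its spectrum consists of real eigenvalues. Expanding the characteristic polynomial of the displayed matrix gives
  det(λ I - A) = p(λ) = λ^3 + (-11)λ^2 + (36)λ + (-35.9986).
Solving p(λ) = 0 yields eigenvalues ≈ 2, 3, 6. (A is shown rounded to 4 decimals, so these recover the underlying integer eigenvalues to within that precision.)
Verification: the trace of A = 11 equals the sum of eigenvalues 11, and det(A) ≈ 35.9986 matches the eigenvalue product 36.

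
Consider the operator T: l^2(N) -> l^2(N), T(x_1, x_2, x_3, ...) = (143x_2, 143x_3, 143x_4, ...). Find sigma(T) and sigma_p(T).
sigma(T) = closed disk {z in C : |z| ≤ 143}; sigma_p(T) = open disk {z in C : |z| < 143}

Note T = 143·V where V is the unit left shift (V x)_k = x_{k+1}; so sigma(T) = 143·sigma(V) and ||T|| = 143||V||. ||T x||^2 = 20449sum_{k≥2} |x_k|^2 ≤ 20449||x||^2, with equality on {x : x_1 = 0}, so ||T|| = 143. For any lambda with |lambda| < 143, set r = lambda/143 (|r| < 1); the vector x = (1, r, r^2, ...) is in l^2 and satisfies T x = 143(r, r^2, ...) = lambda x, so lambda is an eigenvalue. On the boundary |lambda| = 143 the geometric series diverges, so no l^2 eigenvector exists, but these lambda lie in the approximate point spectrum. Hence sigma(T) is the closed disk of radius 143 and sigma_p(T) is the open disk.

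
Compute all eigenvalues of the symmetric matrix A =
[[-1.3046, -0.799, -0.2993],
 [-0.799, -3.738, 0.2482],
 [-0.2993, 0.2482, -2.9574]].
sigma(A) ≈ {-4, -3, -1}

A is real symmetric, so its spectrum consists of real eigenvalues. Expanding the characteristic polynomial of the displayed matrix gives
  det(λ I - A) = p(λ) = λ^3 + (8)λ^2 + (19)λ + (12).
Solving p(λ) = 0 yields eigenvalues ≈ -4, -3, -1. (A is shown rounded to 4 decimals, so these recover the underlying integer eigenvalues to within that precision.)
Verification: the trace of A = -8 equals the sum of eigenvalues -8, and det(A) ≈ -12.0001 matches the eigenvalue product -12.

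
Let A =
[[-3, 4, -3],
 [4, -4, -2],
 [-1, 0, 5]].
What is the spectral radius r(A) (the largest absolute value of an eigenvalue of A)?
r(A) = (2 + sqrt(172))/2 ≈ 7.5574

The eigenvalues of A are the roots of its characteristic polynomial. With M = A (coefficients from the trace, the sum of principal 2x2 minors, and det A):
  p(λ) = det(λ I - M) = λ^3 + 2λ^2 - 42λ.
The constant term is 0, so λ = 0 is a root. Dividing out λ leaves p(λ) = λ(λ^2 + 2λ - 42). For λ^2 + 2λ - 42 the discriminant is 172. It is nonnegative but not a perfect square, so the roots are real and irrational: λ = (-2 ± sqrt(172))/2 ≈ 5.5574, -7.5574.
Thus the eigenvalues (to 4 decimals) are 5.5574 (modulus 5.5574); -7.5574 (modulus 7.5574); 0 (modulus 0). The spectral radius is the largest modulus: r(A) = (2 + sqrt(172))/2 ≈ 7.5574. (Cross-check: r(A) ≤ ||A||_2 ≈ 7.5608; equality holds whenever A is normal, though it can also hold for some non-normal A.)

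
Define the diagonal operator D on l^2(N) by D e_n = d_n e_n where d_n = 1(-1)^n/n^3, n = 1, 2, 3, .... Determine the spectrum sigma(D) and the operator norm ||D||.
sigma(D) = {1(-1)^n/n^3 : n ≥ 1} ∪ {0}; ||D|| = 1

A bounded diagonal operator on l^2 with diagonal entries d_n has spectrum equal to the closure of {d_n : n ≥ 1}: every d_n is an eigenvalue (with eigenvector e_n), so {d_n} ⊂ sigma(D); the spectrum is closed, so its closure is too; and for lambda not in the closure, (D - lambda I) has bounded inverse (the diagonal entries 1/(d_n - lambda) are bounded). For our sequence d_n = 1(-1)^n/n^3, n = 1, 2, 3, ...:
  - {d_n} = {1(-1)^n/n^3 : n ≥ 1}; the only limit point is 0
  - closure = {1(-1)^n/n^3 : n ≥ 1} ∪ {0}
For the norm: a diagonal operator has ||D|| = sup_n |d_n|. Here |d_n| = 1/n^3 is decreasing, so sup_n |d_n| = |d_1| = 1. So ||D|| = 1.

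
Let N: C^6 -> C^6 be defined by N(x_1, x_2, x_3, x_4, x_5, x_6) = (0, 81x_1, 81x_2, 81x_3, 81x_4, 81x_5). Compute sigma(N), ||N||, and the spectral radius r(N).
sigma(N) = {0}; ||N|| = 81; r(N) = 0. (N is nilpotent with N^6 = 0.)

On C^6, N is a strictly lower-triangular matrix with 81 on the subdiagonal and zeros elsewhere, so its characteristic polynomial is lambda^6 and every eigenvalue is 0: sigma(N) = {0}. For the operator norm, N e_i = 81e_{i+1} for i = 1, ..., 5 and N e_6 = 0, so the singular values of N are 81 (with multiplicity 5) and 0; hence ||N|| = 81. The spectral radius r(N) = max|lambda| = 0. Note ||N|| > r(N) — characteristic of non-normal nilpotent operators. Indeed N^6 = 0.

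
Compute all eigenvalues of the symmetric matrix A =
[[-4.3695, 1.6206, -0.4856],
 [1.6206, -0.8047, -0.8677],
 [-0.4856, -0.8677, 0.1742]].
sigma(A) ≈ {-5, -1, 1}

A is real symmetric, so its spectrum consists of real eigenvalues. Expanding the characteristic polynomial of the displayed matrix gives
  det(λ I - A) = p(λ) = λ^3 + (5)λ^2 + (-1)λ + (-5).
Solving p(λ) = 0 yields eigenvalues ≈ -5, -1, 1. (A is shown rounded to 4 decimals, so these recover the underlying integer eigenvalues to within that precision.)
Verification: the trace of A = -5 equals the sum of eigenvalues -5, and det(A) ≈ 5.0003 matches the eigenvalue product 5.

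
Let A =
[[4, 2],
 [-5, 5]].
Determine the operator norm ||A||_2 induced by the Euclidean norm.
||A||_2 = sqrt((70 + sqrt(1300))/2) ≈ 7.282 (= sqrt(largest eigenvalue of A^T A))

||A||_2 = sigma_max(A) = sqrt(lambda_max(A^T A)). Form the symmetric matrix M = A^T A =
[[41, -17],
 [-17, 29]].
Its characteristic polynomial (trace, determinant of M give the coefficients) is
  p(λ) = det(λ I - M) = λ^2 - 70λ + 900.
For λ^2 - 70λ + 900 the discriminant is 1300. It is nonnegative but not a perfect square, so the roots are real and irrational: λ = (70 ± sqrt(1300))/2 ≈ 53.0278, 16.9722.
So the eigenvalues of A^T A are ≈ 16.9722, 53.0278 (all ≥ 0, as they must be for A^T A). The largest is λ_max = (70 + sqrt(1300))/2 ≈ 53.0278, hence ||A||_2 = sqrt(λ_max) = sqrt((70 + sqrt(1300))/2) ≈ 7.282.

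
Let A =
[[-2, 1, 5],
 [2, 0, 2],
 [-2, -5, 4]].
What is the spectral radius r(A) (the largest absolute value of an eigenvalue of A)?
r(A) ≈ 5.1115

The eigenvalues of A are the roots of its characteristic polynomial. With M = A (coefficients from the trace, the sum of principal 2x2 minors, and det A):
  p(λ) = det(λ I - M) = λ^3 - 2λ^2 + 10λ + 82.
No integer candidate from the rational root theorem (±divisors of 82) is a root, so the roots are irrational. The cubic discriminant is Δ = -212044 < 0, so there is one real root and a complex-conjugate pair. p(-4) = -54 and p(-3) = 7 have opposite signs, so a root lies in (-4, -3); Newton's method refines it to λ ≈ -3.1385. Dividing out (λ - (-3.1385)) leaves approximately λ^2 - 5.1385λ + 26.1272. For λ^2 - 5.1385λ + 26.1272 the discriminant is -78.1045. It is negative, so the remaining roots are the complex-conjugate pair λ ≈ 2.5692 ± 4.4188i. Their product equals the constant term, so |λ|^2 ≈ 26.1272 and |λ| ≈ 5.1115.
Thus the eigenvalues (to 4 decimals) are -3.1385 (modulus 3.1385); 2.5692 ± 4.4188i (modulus 5.1115). The spectral radius is the largest modulus: r(A) ≈ 5.1115. (Cross-check: r(A) ≤ ||A||_2 ≈ 7.6687; equality holds whenever A is normal, though it can also hold for some non-normal A.)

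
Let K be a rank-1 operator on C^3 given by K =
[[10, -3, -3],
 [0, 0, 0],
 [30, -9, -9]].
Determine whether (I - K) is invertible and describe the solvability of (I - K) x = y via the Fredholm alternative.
(I - K) is singular (det(I - K) = 0, i.e. 1 ∈ sigma(K)). (I - K) x = y is solvable iff y ⊥ ker((I - K)^*) = span{(10, -3, -3)}, i.e. iff 10y_1 - 3y_2 - 3y_3 = 0. When solvable, the solutions are x = y + c·(1, 0, 3), c arbitrary (ker(I - K) = span{(1, 0, 3)}, dimension 1).

K has rank 1, so it is an outer product K = u v^T: every row of K is a multiple of one row vector. Reading off the entries, u = (1, 0, 3) and v = (10, -3, -3) (row i of K equals u_i·v^T). A rank-one matrix u v^T satisfies K u = u (v·u) and kills the (2)-dimensional subspace v^⊥, so its characteristic polynomial is lambda^2 (lambda - v·u) with v·u = tr K = 1. Hence the eigenvalues of I - K are 1 (multiplicity 2) and 1 - (1) = 0, so det(I - K) = 0. (Direct check: I - K =
[[-9, 3, 3],
 [0, 1, 0],
 [-30, 9, 10]]
has determinant 0.) So 1 is an eigenvalue of K and (I - K) is not invertible. The finite-dimensional Fredholm alternative says: either (I - K) is invertible, or ker(I - K) ≠ {0} and then range(I - K) = ker((I - K)^*)^⊥, with dim ker(I - K) = dim ker((I - K)^*). We are in the second case, so we need both kernels. Kernel of I - K: (I - K) u = u - u (v·u) = u - u = 0, so ker(I - K) = span{u} = span{(1, 0, 3)} (it is exactly 1-dimensional because rank(I - K) = 2). Kernel of the adjoint: K is real, so (I - K)^* = I - K^T = I - v u^T, and (I - v u^T) v = v - v (u·v) = 0; hence ker((I - K)^*) = span{v} = span{(10, -3, -3)}. Therefore (I - K) x = y is solvable iff <y, v> = 0, i.e. iff 10y_1 - 3y_2 - 3y_3 = 0. When this holds, K y = u (v·y) = 0, so (I - K) y = y and x = y is a particular solution; the full solution set is the line x = y + c·u = y + c·(1, 0, 3), c ∈ C.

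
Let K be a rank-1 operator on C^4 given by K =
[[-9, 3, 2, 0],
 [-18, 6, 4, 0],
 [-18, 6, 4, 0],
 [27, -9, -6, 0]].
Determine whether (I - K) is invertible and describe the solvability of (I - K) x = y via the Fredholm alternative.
(I - K) is singular (det(I - K) = 0, i.e. 1 ∈ sigma(K)). (I - K) x = y is solvable iff y ⊥ ker((I - K)^*) = span{(-9, 3, 2, 0)}, i.e. iff -9y_1 + 3y_2 + 2y_3 = 0. When solvable, the solutions are x = y + c·(1, 2, 2, -3), c arbitrary (ker(I - K) = span{(1, 2, 2, -3)}, dimension 1).

K has rank 1, so it is an outer product K = u v^T: every row of K is a multiple of one row vector. Reading off the entries, u = (1, 2, 2, -3) and v = (-9, 3, 2, 0) (row i of K equals u_i·v^T). A rank-one matrix u v^T satisfies K u = u (v·u) and kills the (3)-dimensional subspace v^⊥, so its characteristic polynomial is lambda^3 (lambda - v·u) with v·u = tr K = 1. Hence the eigenvalues of I - K are 1 (multiplicity 3) and 1 - (1) = 0, so det(I - K) = 0. (Direct check: I - K =
[[10, -3, -2, 0],
 [18, -5, -4, 0],
 [18, -6, -3, 0],
 [-27, 9, 6, 1]]
has determinant 0.) So 1 is an eigenvalue of K and (I - K) is not invertible. The finite-dimensional Fredholm alternative says: either (I - K) is invertible, or ker(I - K) ≠ {0} and then range(I - K) = ker((I - K)^*)^⊥, with dim ker(I - K) = dim ker((I - K)^*). We are in the second case, so we need both kernels. Kernel of I - K: (I - K) u = u - u (v·u) = u - u = 0, so ker(I - K) = span{u} = span{(1, 2, 2, -3)} (it is exactly 1-dimensional because rank(I - K) = 3). Kernel of the adjoint: K is real, so (I - K)^* = I - K^T = I - v u^T, and (I - v u^T) v = v - v (u·v) = 0; hence ker((I - K)^*) = span{v} = span{(-9, 3, 2, 0)}. Therefore (I - K) x = y is solvable iff <y, v> = 0, i.e. iff -9y_1 + 3y_2 + 2y_3 = 0. When this holds, K y = u (v·y) = 0, so (I - K) y = y and x = y is a particular solution; the full solution set is the line x = y + c·u = y + c·(1, 2, 2, -3), c ∈ C.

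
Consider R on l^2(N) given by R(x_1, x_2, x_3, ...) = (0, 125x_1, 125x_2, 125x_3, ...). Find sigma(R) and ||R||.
sigma(R) = closed disk {z in C : |z| ≤ 125}; ||R|| = 125

Note R = 125·U where U is the unit right shift (U x)_k = x_{k-1} (with x_0 := 0); so ||R|| = 125||U|| and sigma(R) = 125·sigma(U). ||R x||^2 = sum_{k≥1} |125x_k|^2 = 15625||x||^2, so ||R|| = 125 and sigma(R) ⊂ {|z| ≤ 125}. For any |lambda| < 125, the equation (R - lambda I) x = 0 forces x_1 = 0, then 125x_k = lambda x_{k+1} ⇒ x = 0, so R has no eigenvalues. But (R - lambda I) is not surjective for |lambda| < 125: solving (R - lambda I) x = e_1 would require x_n proportional to (lambda/125)^(-n), which is not in l^2. So every |lambda| < 125 lies in the residual spectrum. The boundary |lambda| = 125 is in the approximate point spectrum (the spectrum is closed). Hence sigma(R) is the closed disk of radius 125.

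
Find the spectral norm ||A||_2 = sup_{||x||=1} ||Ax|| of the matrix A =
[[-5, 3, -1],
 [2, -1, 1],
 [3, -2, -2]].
||A||_2 ≈ 7.2082 (= sqrt(largest eigenvalue of A^T A))

||A||_2 = sigma_max(A) = sqrt(lambda_max(A^T A)). Form the symmetric matrix M = A^T A =
[[38, -23, 1],
 [-23, 14, 0],
 [1, 0, 6]].
Its characteristic polynomial (trace, sum of principal 2x2 minors, determinant of M give the coefficients) is
  p(λ) = det(λ I - M) = λ^3 - 58λ^2 + 314λ - 4.
No integer candidate from the rational root theorem (±divisors of 4) is a root, so the roots are irrational. The cubic discriminant is Δ = 206029408 > 0, so there are three distinct real roots. p(0) = -4 and p(1) = 253 have opposite signs, so a root lies in (0, 1); Newton's method refines it to λ ≈ 0.0128. p(6) = 8 and p(7) = -305 have opposite signs, so a root lies in (6, 7); Newton's method refines it to λ ≈ 6.0291. p(51) = -2197 and p(52) = 100 have opposite signs, so a root lies in (51, 52); Newton's method refines it to λ ≈ 51.9582. Check (Vieta): the three roots sum to 58, matching tr M = 58.
So the eigenvalues of A^T A are ≈ 0.0128, 6.0291, 51.9582 (all ≥ 0, as they must be for A^T A). The largest is λ_max ≈ 51.9582, hence ||A||_2 = sqrt(λ_max) ≈ 7.2082.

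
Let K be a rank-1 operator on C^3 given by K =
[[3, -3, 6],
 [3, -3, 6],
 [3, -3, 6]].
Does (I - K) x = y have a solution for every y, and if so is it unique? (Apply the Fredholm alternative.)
(I - K) is invertible (det(I - K) = -5 ≠ 0), so for every y in C^3 the equation (I - K) x = y has a unique solution.

K has rank 1, so it is an outer product K = u v^T: every row of K is a multiple of one row vector. Reading off the entries, u = (3, 3, 3) and v = (1, -1, 2) (row i of K equals u_i·v^T). A rank-one matrix u v^T satisfies K u = u (v·u) and kills the (2)-dimensional subspace v^⊥, so its characteristic polynomial is lambda^2 (lambda - v·u) with v·u = tr K = 6. Hence the eigenvalues of I - K are 1 (multiplicity 2) and 1 - (6) = -5, so det(I - K) = -5. (Direct check: I - K =
[[-2, 3, -6],
 [-3, 4, -6],
 [-3, 3, -5]]
has determinant -5.) The finite-dimensional Fredholm alternative says: either (I - K) is invertible, or ker(I - K) ≠ {0} and then range(I - K) = ker((I - K)^*)^⊥, with dim ker(I - K) = dim ker((I - K)^*). Since det(I - K) ≠ 0, 1 is not an eigenvalue of K and ker(I - K) = {0}, so we are in the first case: for every y there is a unique x = (I - K)^(-1) y. Explicitly, by the Sherman–Morrison formula, (I - u v^T)^(-1) = I + u v^T/(1 - v·u), i.e. (I - K)^(-1) = I + K/(-5).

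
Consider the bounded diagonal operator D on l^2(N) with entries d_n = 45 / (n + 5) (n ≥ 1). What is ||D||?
||D|| = 15/2 (attained at n = 1)

For D diagonal, ||D|| = sup_n |d_n| = sup_n 45/(n + 5). This is positive and strictly decreasing in n, so the supremum is attained at n = 1: d_1 = 45/(1 + 5) = 15/2. Hence ||D|| = 15/2.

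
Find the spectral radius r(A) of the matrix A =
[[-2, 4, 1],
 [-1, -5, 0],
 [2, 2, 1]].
r(A) ≈ 3.9392

The eigenvalues of A are the roots of its characteristic polynomial. With M = A (coefficients from the trace, the sum of principal 2x2 minors, and det A):
  p(λ) = det(λ I - M) = λ^3 + 6λ^2 + 5λ - 22.
No integer candidate from the rational root theorem (±divisors of 22) is a root, so the roots are irrational. The cubic discriminant is Δ = -5540 < 0, so there is one real root and a complex-conjugate pair. p(1) = -10 and p(2) = 20 have opposite signs, so a root lies in (1, 2); Newton's method refines it to λ ≈ 1.4178. Dividing out (λ - (1.4178)) leaves approximately λ^2 + 7.4178λ + 15.517. For λ^2 + 7.4178λ + 15.517 the discriminant is -7.0441. It is negative, so the remaining roots are the complex-conjugate pair λ ≈ -3.7089 ± 1.327i. Their product equals the constant term, so |λ|^2 ≈ 15.517 and |λ| ≈ 3.9392.
Thus the eigenvalues (to 4 decimals) are 1.4178 (modulus 1.4178); -3.7089 ± 1.327i (modulus 3.9392). The spectral radius is the largest modulus: r(A) ≈ 3.9392. (Cross-check: r(A) ≤ ||A||_2 ≈ 6.7711; equality holds whenever A is normal, though it can also hold for some non-normal A.)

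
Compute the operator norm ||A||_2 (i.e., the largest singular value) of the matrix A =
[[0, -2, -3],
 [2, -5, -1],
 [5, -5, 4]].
||A||_2 ≈ 9.1746 (= sqrt(largest eigenvalue of A^T A))

||A||_2 = sigma_max(A) = sqrt(lambda_max(A^T A)). Form the symmetric matrix M = A^T A =
[[29, -35, 18],
 [-35, 54, -9],
 [18, -9, 26]].
Its characteristic polynomial (trace, sum of principal 2x2 minors, determinant of M give the coefficients) is
  p(λ) = det(λ I - M) = λ^3 - 109λ^2 + 2094λ - 361.
No integer candidate from the rational root theorem (±divisors of 361) is a root, so the roots are irrational. The cubic discriminant is Δ = 14978452145 > 0, so there are three distinct real roots. p(0) = -361 and p(1) = 1625 have opposite signs, so a root lies in (0, 1); Newton's method refines it to λ ≈ 0.174. p(24) = 935 and p(25) = -511 have opposite signs, so a root lies in (24, 25); Newton's method refines it to λ ≈ 24.6522. p(84) = -865 and p(85) = 4229 have opposite signs, so a root lies in (84, 85); Newton's method refines it to λ ≈ 84.1739. Check (Vieta): the three roots sum to 109, matching tr M = 109.
So the eigenvalues of A^T A are ≈ 0.174, 24.6522, 84.1739 (all ≥ 0, as they must be for A^T A). The largest is λ_max ≈ 84.1739, hence ||A||_2 = sqrt(λ_max) ≈ 9.1746.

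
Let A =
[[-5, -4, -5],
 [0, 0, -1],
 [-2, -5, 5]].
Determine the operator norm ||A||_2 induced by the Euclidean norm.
||A||_2 ≈ 8.2432 (= sqrt(largest eigenvalue of A^T A))

||A||_2 = sigma_max(A) = sqrt(lambda_max(A^T A)). Form the symmetric matrix M = A^T A =
[[29, 30, 15],
 [30, 41, -5],
 [15, -5, 51]].
Its characteristic polynomial (trace, sum of principal 2x2 minors, determinant of M give the coefficients) is
  p(λ) = det(λ I - M) = λ^3 - 121λ^2 + 3609λ - 289.
No integer candidate from the rational root theorem (±divisors of 289) is a root, so the roots are irrational. The cubic discriminant is Δ = 2891577200 > 0, so there are three distinct real roots. p(0) = -289 and p(1) = 3200 have opposite signs, so a root lies in (0, 1); Newton's method refines it to λ ≈ 0.0803. p(52) = 803 and p(53) = -24 have opposite signs, so a root lies in (52, 53); Newton's method refines it to λ ≈ 52.9697. p(67) = -892 and p(68) = 51 have opposite signs, so a root lies in (67, 68); Newton's method refines it to λ ≈ 67.95. Check (Vieta): the three roots sum to 121, matching tr M = 121.
So the eigenvalues of A^T A are ≈ 0.0803, 52.9697, 67.95 (all ≥ 0, as they must be for A^T A). The largest is λ_max ≈ 67.95, hence ||A||_2 = sqrt(λ_max) ≈ 8.2432.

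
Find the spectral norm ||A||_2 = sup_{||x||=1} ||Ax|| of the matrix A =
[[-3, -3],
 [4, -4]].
||A||_2 = sqrt(32) ≈ 5.6569 (= sqrt(largest eigenvalue of A^T A))

||A||_2 = sigma_max(A) = sqrt(lambda_max(A^T A)). Form the symmetric matrix M = A^T A =
[[25, -7],
 [-7, 25]].
Its characteristic polynomial (trace, determinant of M give the coefficients) is
  p(λ) = det(λ I - M) = λ^2 - 50λ + 576.
For λ^2 - 50λ + 576 the discriminant is 196. It is a perfect square (14^2), so the roots are rational: λ = (50 ± 14)/2 = 32, 18.
So the eigenvalues of A^T A are ≈ 18, 32 (all ≥ 0, as they must be for A^T A). The largest is λ_max = 32, hence ||A||_2 = sqrt(λ_max) = sqrt(32) ≈ 5.6569.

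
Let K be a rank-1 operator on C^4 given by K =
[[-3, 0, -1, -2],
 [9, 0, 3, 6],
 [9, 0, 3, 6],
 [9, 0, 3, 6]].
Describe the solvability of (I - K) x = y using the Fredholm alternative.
(I - K) is invertible (det(I - K) = -5 ≠ 0), so for every y in C^4 the equation (I - K) x = y has a unique solution.

K has rank 1, so it is an outer product K = u v^T: every row of K is a multiple of one row vector. Reading off the entries, u = (1, -3, -3, -3) and v = (-3, 0, -1, -2) (row i of K equals u_i·v^T). A rank-one matrix u v^T satisfies K u = u (v·u) and kills the (3)-dimensional subspace v^⊥, so its characteristic polynomial is lambda^3 (lambda - v·u) with v·u = tr K = 6. Hence the eigenvalues of I - K are 1 (multiplicity 3) and 1 - (6) = -5, so det(I - K) = -5. (Direct check: I - K =
[[4, 0, 1, 2],
 [-9, 1, -3, -6],
 [-9, 0, -2, -6],
 [-9, 0, -3, -5]]
has determinant -5.) The finite-dimensional Fredholm alternative says: either (I - K) is invertible, or ker(I - K) ≠ {0} and then range(I - K) = ker((I - K)^*)^⊥, with dim ker(I - K) = dim ker((I - K)^*). Since det(I - K) ≠ 0, 1 is not an eigenvalue of K and ker(I - K) = {0}, so we are in the first case: for every y there is a unique x = (I - K)^(-1) y. Explicitly, by the Sherman–Morrison formula, (I - u v^T)^(-1) = I + u v^T/(1 - v·u), i.e. (I - K)^(-1) = I + K/(-5).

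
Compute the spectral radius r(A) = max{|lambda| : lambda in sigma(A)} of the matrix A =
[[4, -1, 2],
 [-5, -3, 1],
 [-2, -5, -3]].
r(A) ≈ 4.8904

The eigenvalues of A are the roots of its characteristic polynomial. With M = A (coefficients from the trace, the sum of principal 2x2 minors, and det A):
  p(λ) = det(λ I - M) = λ^3 + 2λ^2 - 11λ - 111.
No integer candidate from the rational root theorem (±divisors of 111) is a root, so the roots are irrational. The cubic discriminant is Δ = -279351 < 0, so there is one real root and a complex-conjugate pair. p(4) = -59 and p(5) = 9 have opposite signs, so a root lies in (4, 5); Newton's method refines it to λ ≈ 4.8904. Dividing out (λ - (4.8904)) leaves approximately λ^2 + 6.8904λ + 22.6973. For λ^2 + 6.8904λ + 22.6973 the discriminant is -43.3111. It is negative, so the remaining roots are the complex-conjugate pair λ ≈ -3.4452 ± 3.2906i. Their product equals the constant term, so |λ|^2 ≈ 22.6973 and |λ| ≈ 4.7642.
Thus the eigenvalues (to 4 decimals) are 4.8904 (modulus 4.8904); -3.4452 ± 3.2906i (modulus 4.7642). The spectral radius is the largest modulus: r(A) ≈ 4.8904. (Cross-check: r(A) ≤ ||A||_2 ≈ 8.0647; equality holds whenever A is normal, though it can also hold for some non-normal A.)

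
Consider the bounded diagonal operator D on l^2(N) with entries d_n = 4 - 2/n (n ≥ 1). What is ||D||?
||D|| = 4

For a diagonal operator on l^2 with entries d_n, ||D|| = sup_n |d_n|. Here d_1 = 2, d_2 = 3, ..., and d_n = 4 - 2/n increases monotonically toward 4. All terms lie in [2, 4), so |d_n| = d_n and the supremum is the limit 4, which is not attained by any individual d_n. Hence ||D|| = 4.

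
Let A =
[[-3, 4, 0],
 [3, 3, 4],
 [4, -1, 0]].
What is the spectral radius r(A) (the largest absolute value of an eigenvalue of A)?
r(A) ≈ 5.1968

The eigenvalues of A are the roots of its characteristic polynomial. With M = A (coefficients from the trace, the sum of principal 2x2 minors, and det A):
  p(λ) = det(λ I - M) = λ^3 - 17λ - 52.
No integer candidate from the rational root theorem (±divisors of 52) is a root, so the roots are irrational. The cubic discriminant is Δ = -53356 < 0, so there is one real root and a complex-conjugate pair. p(5) = -12 and p(6) = 62 have opposite signs, so a root lies in (5, 6); Newton's method refines it to λ ≈ 5.1968. Dividing out (λ - (5.1968)) leaves approximately λ^2 + 5.1968λ + 10.0062. For λ^2 + 5.1968λ + 10.0062 the discriminant is -13.0187. It is negative, so the remaining roots are the complex-conjugate pair λ ≈ -2.5984 ± 1.8041i. Their product equals the constant term, so |λ|^2 ≈ 10.0062 and |λ| ≈ 3.1633.
Thus the eigenvalues (to 4 decimals) are 5.1968 (modulus 5.1968); -2.5984 ± 1.8041i (modulus 3.1633). The spectral radius is the largest modulus: r(A) ≈ 5.1968. (Cross-check: r(A) ≤ ||A||_2 ≈ 6.3327; equality holds whenever A is normal, though it can also hold for some non-normal A.)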